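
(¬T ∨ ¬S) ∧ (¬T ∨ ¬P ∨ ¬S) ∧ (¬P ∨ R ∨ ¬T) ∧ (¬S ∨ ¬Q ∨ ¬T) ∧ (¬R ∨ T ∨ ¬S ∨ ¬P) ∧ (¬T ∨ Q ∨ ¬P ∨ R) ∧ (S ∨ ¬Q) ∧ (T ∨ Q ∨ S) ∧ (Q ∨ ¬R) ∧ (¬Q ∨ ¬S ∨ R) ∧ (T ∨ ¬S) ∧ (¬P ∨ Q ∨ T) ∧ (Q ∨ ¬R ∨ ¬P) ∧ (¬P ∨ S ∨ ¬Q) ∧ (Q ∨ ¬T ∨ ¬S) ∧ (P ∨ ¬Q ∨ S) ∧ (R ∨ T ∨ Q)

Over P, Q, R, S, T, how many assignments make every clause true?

There are 2^5 = 32 truth assignments over (P, Q, R, S, T).
Split on T. With T = True, the clauses containing T are satisfied and ¬T drops from the rest; 1 of the 2^4 = 16 assignments to the other variables satisfy what remains.
With T = False, by the same count on the reduced clause set, 0 assignments work.
Total: 1 + 0 = 1.

1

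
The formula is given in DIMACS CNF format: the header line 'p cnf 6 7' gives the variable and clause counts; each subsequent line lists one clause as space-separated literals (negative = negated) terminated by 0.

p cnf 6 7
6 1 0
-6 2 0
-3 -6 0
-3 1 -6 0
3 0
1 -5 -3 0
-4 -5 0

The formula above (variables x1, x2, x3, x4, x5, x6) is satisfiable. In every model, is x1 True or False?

Suppose x1 = False.
Unit clause (x6) forces x6 = True.
Unit clause (x2) forces x2 = True.
Unit clause (¬x3) forces x3 = False.
Now (x3) is unsatisfied and unit — conflict.
So every satisfying assignment has x1 = True.

True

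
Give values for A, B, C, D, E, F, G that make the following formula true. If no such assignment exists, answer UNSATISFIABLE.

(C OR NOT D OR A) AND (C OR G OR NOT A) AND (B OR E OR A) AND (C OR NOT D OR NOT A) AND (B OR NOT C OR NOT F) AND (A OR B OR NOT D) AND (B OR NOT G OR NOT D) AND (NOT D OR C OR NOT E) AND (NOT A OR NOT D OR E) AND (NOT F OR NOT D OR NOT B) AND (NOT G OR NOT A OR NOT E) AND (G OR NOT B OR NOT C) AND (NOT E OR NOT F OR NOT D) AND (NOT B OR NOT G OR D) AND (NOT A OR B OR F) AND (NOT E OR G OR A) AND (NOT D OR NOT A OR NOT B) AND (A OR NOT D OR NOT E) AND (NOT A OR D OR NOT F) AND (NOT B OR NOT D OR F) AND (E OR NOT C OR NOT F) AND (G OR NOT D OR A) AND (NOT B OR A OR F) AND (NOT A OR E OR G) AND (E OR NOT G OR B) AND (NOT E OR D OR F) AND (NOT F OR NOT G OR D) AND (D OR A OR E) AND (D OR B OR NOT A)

UNSATISFIABLE

Suppose C = true.
Suppose B = true.
The clause (G) is unit, so G = true.
The clause (D) is unit, so D = true.
The clause (NOT F) is unit, so F = false.
Now (F) is unsatisfied and unit — conflict.
Backtrack on B: now try B = false.
The clause (NOT F) is unit, so F = false.
The clause (NOT A) is unit, so A = false.
The clause (E) is unit, so E = true.
The clause (NOT D) is unit, so D = false.
Now (D) is unsatisfied and unit — conflict.
Either choice for B ends in contradiction.
Backtrack on C: now try C = false.
Suppose D = false.
Suppose G = true.
The clause (NOT B) is unit, so B = false.
The clause (E) is unit, so E = true.
The clause (NOT A) is unit, so A = false.
The clause (F) is unit, so F = true.
Now (NOT F) is unsatisfied and unit — conflict.
Backtrack on G: now try G = false.
The clause (NOT A) is unit, so A = false.
The clause (NOT E) is unit, so E = false.
Now (E) is unsatisfied and unit — conflict.
Either choice for G ends in contradiction.
Backtrack on D: now try D = true.
The clause (A) is unit, so A = true.
Now (NOT A) is unsatisfied and unit — conflict.
Either choice for D ends in contradiction.
Either choice for C ends in contradiction.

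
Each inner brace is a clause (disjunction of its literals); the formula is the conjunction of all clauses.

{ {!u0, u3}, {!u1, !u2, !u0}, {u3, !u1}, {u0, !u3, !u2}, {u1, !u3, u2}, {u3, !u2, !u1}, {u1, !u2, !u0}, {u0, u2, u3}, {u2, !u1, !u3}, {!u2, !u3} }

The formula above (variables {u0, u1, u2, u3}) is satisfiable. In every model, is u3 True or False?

Suppose u3 = true.
From the singleton clause (!u2), u2 = false.
From the singleton clause (u1), u1 = true.
But (!u1) is also a unit clause — contradiction.
So every satisfying assignment has u3 = False.

False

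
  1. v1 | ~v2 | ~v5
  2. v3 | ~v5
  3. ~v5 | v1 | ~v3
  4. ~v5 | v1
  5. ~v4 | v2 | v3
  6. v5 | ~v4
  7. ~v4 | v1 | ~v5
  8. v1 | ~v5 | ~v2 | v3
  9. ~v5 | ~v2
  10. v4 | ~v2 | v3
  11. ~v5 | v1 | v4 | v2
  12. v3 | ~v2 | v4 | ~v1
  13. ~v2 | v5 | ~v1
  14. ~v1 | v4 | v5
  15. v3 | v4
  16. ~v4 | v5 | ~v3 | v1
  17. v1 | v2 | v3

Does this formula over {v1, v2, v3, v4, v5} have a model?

Branch on v3: set v3 = 1.
Branch on v5: set v5 = 0.
From the singleton clause (~v4), v4 = 0.
From the singleton clause (~v1), v1 = 0.
No clause remains; v2 is free.
A satisfying assignment: v1 ↦ 0; v2 ↦ 0; v3 ↦ 1; v4 ↦ 0; v5 ↦ 0.

Yes, satisfiable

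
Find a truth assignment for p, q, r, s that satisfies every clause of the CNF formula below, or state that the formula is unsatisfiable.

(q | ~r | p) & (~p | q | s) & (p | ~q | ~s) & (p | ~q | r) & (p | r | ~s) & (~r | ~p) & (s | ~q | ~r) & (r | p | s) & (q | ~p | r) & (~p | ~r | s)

Branch on r: set r = 0.
Branch on p: set p = 1.
From the singleton clause (q), q = 1.
Every clause is now satisfied; s is unconstrained.

p ↦ 1, q ↦ 1, r ↦ 0, s ↦ 1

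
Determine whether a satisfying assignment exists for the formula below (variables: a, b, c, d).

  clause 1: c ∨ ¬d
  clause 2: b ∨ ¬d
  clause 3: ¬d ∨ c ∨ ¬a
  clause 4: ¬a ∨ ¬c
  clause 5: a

Yes

Unit clause (a) forces a = True.
Unit clause (¬c) forces c = False.
Unit clause (¬d) forces d = False.
No clause remains; b is free.
A satisfying assignment: a=True,  b=False,  c=False,  d=False.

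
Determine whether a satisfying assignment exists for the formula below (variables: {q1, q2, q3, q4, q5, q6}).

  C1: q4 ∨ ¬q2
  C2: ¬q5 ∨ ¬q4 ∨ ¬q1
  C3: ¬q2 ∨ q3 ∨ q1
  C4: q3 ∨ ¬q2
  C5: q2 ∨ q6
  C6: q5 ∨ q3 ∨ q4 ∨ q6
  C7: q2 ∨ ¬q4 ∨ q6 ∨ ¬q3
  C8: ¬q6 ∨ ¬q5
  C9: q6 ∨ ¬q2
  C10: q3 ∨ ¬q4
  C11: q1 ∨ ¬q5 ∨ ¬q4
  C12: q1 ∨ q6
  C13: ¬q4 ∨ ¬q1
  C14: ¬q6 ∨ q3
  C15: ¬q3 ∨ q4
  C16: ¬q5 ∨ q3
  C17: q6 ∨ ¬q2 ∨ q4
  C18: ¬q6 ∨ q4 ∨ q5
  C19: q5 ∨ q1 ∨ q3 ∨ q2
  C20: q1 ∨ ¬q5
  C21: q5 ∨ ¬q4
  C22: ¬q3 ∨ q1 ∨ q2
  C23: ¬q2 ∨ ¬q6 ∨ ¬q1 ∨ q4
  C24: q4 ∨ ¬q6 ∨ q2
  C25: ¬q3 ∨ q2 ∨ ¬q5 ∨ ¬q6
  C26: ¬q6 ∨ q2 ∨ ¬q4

Branch on q4: set q4 = True.
The clause (q3) is unit, so q3 = True.
The clause (¬q1) is unit, so q1 = False.
The clause (¬q5) is unit, so q5 = False.
That conflicts with the unit clause (q5).
Undo q4 and try q4 = False.
The clause (¬q2) is unit, so q2 = False.
The clause (q6) is unit, so q6 = True.
That conflicts with the unit clause (¬q6).
Neither q4 = True nor q4 = False works.
No assignment satisfies every clause.

Unsatisfiable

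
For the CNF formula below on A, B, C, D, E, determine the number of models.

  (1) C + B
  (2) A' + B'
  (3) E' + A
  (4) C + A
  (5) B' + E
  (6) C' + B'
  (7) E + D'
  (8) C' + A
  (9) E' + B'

There are 2^5 = 32 truth assignments over (A, B, C, D, E).
Split on E. With E = 1, the clauses containing E are satisfied and E' drops from the rest; 2 of the 2^4 = 16 assignments to the other variables satisfy what remains.
With E = 0, by the same count on the reduced clause set, 1 assignment works.
Total: 2 + 1 = 3.

3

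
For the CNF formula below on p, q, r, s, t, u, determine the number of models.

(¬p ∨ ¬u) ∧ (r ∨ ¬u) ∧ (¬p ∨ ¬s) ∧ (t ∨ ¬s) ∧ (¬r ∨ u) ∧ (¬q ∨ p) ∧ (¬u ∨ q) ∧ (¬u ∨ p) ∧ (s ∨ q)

3

There are 2^6 = 64 truth assignments over (p, q, r, s, t, u).
Split on s. With s = True, the clauses containing s are satisfied and ¬s drops from the rest; 1 of the 2^5 = 32 assignments to the other variables satisfy what remains.
With s = False, by the same count on the reduced clause set, 2 assignments work.
Total: 1 + 2 = 3.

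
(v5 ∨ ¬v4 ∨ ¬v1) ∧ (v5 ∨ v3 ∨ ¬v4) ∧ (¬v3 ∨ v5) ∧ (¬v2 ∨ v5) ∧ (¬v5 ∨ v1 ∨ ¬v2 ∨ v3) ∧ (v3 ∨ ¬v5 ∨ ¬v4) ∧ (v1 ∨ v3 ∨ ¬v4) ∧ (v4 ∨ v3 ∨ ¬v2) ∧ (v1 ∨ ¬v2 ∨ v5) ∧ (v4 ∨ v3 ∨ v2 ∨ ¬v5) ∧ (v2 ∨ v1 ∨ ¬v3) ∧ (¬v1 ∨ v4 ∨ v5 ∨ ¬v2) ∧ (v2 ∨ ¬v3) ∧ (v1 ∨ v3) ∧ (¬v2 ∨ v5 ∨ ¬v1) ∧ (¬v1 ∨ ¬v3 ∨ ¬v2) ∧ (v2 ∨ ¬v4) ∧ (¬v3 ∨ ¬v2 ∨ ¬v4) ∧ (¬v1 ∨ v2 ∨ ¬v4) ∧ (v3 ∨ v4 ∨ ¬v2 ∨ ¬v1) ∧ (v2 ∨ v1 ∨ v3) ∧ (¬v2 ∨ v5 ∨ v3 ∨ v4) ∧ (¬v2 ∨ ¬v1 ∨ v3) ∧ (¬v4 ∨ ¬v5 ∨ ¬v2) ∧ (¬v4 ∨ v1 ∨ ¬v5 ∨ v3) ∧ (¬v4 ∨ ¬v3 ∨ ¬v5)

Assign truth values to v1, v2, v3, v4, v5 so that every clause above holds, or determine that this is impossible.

Branch on v3: set v3 = True.
(v5) alone gives v5 = True.
(v2) alone gives v2 = True.
(¬v1) alone gives v1 = False.
(¬v4) alone gives v4 = False.
This assignment satisfies each clause.

v1: False; v2: True; v3: True; v4: False; v5: True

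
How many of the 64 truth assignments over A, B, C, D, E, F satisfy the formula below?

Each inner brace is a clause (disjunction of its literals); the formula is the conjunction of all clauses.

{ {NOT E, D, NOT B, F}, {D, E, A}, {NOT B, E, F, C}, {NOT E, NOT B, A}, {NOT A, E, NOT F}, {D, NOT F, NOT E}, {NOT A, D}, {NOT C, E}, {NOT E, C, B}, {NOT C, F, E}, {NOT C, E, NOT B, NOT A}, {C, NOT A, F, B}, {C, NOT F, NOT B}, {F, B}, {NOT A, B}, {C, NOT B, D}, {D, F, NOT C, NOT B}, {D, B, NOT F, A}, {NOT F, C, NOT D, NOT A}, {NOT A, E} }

There are 2^6 = 64 truth assignments over (A, B, C, D, E, F).
Split on F. With F = true, the clauses containing F are satisfied and NOT F drops from the rest; 3 of the 2^5 = 32 assignments to the other variables satisfy what remains.
With F = false, by the same count on the reduced clause set, 2 assignments work.
(One model: A=F, B=F, C=F, D=T, E=F, F=T.)
Total: 3 + 2 = 5.

5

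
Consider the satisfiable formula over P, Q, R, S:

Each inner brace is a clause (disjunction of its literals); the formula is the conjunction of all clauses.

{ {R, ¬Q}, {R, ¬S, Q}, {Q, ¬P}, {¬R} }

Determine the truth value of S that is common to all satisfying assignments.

Suppose S = True.
From the singleton clause (¬R), R = False.
From the singleton clause (¬Q), Q = False.
Now (Q) is unsatisfied and unit — conflict.
So every satisfying assignment has S = False.

False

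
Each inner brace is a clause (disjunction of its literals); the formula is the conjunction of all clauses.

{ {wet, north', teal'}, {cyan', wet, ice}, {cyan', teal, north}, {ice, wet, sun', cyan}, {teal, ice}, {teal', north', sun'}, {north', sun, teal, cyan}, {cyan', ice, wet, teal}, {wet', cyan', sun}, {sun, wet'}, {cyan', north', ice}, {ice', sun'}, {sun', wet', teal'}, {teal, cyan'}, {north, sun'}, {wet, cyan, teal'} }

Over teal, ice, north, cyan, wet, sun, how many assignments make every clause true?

2

There are 2^6 = 64 truth assignments over (teal, ice, north, cyan, wet, sun).
Split on wet. With wet = 1, the clauses containing wet are satisfied and wet' drops from the rest; 0 of the 2^5 = 32 assignments to the other variables satisfy what remains.
With wet = 0, by the same count on the reduced clause set, 2 assignments work.
(One model: teal=F, ice=T, north=F, cyan=F, wet=F, sun=F.)
Total: 0 + 2 = 2.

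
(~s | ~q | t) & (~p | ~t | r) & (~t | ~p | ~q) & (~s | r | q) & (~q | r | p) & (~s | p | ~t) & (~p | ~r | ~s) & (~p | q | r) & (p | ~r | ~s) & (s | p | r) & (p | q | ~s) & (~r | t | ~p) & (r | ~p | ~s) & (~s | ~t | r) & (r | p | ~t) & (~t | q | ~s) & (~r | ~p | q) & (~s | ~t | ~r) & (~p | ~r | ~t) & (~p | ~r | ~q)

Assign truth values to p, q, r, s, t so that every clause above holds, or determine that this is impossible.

p ↦ 0; q ↦ 0; r ↦ 1; s ↦ 0; t ↦ 0

Branch on s: set s = 0.
Branch on p: set p = 0.
Unit clause (r) forces r = 1.
No clause remains; q, t are free.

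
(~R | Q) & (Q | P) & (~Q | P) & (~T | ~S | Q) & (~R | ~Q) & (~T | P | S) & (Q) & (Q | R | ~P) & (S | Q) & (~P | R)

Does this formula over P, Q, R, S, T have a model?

No, unsatisfiable

(Q) alone gives Q = 1.
(P) alone gives P = 1.
(~R) alone gives R = 0.
Now (R) is unsatisfied and unit — conflict.
No assignment satisfies every clause.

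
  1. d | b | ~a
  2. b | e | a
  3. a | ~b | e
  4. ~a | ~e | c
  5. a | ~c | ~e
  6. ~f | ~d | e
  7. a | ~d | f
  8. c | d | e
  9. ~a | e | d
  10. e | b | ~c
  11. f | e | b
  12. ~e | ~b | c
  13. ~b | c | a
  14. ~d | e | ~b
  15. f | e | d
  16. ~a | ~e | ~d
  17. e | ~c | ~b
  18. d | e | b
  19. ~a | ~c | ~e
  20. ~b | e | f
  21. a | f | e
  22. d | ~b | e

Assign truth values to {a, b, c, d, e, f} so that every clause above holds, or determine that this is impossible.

a: 0; b: 0; c: 0; d: 0; e: 1; f: 0

Suppose d = 0.
Suppose b = 0.
(~a) alone gives a = 0.
(e) alone gives e = 1.
(~c) alone gives c = 0.
No clause remains; f is free.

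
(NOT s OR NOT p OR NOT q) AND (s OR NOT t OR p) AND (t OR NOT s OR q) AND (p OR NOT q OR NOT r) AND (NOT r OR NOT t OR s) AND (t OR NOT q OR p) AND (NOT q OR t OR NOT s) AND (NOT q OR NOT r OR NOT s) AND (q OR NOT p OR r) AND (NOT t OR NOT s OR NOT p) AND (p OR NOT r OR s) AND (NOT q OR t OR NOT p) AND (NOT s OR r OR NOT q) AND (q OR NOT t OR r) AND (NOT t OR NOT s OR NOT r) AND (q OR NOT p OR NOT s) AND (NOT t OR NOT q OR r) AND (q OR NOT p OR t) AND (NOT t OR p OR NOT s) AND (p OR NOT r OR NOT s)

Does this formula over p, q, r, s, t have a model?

Suppose s = false.
Suppose t = false.
Suppose q = false.
The clause (NOT p) is unit, so p = false.
The clause (NOT r) is unit, so r = false.
All clauses are satisfied.
A satisfying assignment: p ↦ false; q ↦ false; r ↦ false; s ↦ false; t ↦ false.

Yes, satisfiable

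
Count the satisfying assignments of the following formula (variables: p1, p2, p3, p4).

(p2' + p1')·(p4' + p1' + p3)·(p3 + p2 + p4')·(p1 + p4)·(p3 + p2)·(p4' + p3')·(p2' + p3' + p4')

There are 2^4 = 16 truth assignments over (p1, p2, p3, p4).
Check each against the 7 clauses (columns in the order p1, p2, p3, p4):
  F F F F  ✗ fails (p1 + p4)
  F F F T  ✗ fails (p3 + p2 + p4')
  F F T F  ✗ fails (p1 + p4)
  F F T T  ✗ fails (p4' + p3')
  F T F F  ✗ fails (p1 + p4)
  F T F T  ✓ satisfies all
  F T T F  ✗ fails (p1 + p4)
  F T T T  ✗ fails (p4' + p3')
  T F F F  ✗ fails (p3 + p2)
  T F F T  ✗ fails (p4' + p1' + p3)
  T F T F  ✓ satisfies all
  T F T T  ✗ fails (p4' + p3')
  T T F F  ✗ fails (p2' + p1')
  T T F T  ✗ fails (p2' + p1')
  T T T F  ✗ fails (p2' + p1')
  T T T T  ✗ fails (p2' + p1')
2 of the 16 rows are models.

2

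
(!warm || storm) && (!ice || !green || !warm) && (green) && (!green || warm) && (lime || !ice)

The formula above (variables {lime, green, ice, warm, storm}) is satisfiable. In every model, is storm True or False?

Suppose storm = false.
Unit clause (!warm) forces warm = false.
Unit clause (green) forces green = true.
Now (!green) is unsatisfied and unit — conflict.
So every satisfying assignment has storm = True.

True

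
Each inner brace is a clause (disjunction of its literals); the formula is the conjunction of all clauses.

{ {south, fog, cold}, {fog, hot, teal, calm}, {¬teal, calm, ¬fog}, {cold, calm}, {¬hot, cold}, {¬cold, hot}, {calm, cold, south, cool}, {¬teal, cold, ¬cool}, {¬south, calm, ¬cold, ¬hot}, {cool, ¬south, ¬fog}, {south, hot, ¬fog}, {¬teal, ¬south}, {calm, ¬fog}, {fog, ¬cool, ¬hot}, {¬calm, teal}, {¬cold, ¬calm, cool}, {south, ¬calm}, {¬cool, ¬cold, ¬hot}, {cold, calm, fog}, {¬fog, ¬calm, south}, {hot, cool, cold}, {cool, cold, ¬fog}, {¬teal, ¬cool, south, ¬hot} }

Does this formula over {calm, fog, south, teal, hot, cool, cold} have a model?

Satisfiable

Branch on cold: set cold = True.
Unit clause (hot) forces hot = True.
Unit clause (¬cool) forces cool = False.
Unit clause (¬calm) forces calm = False.
Unit clause (¬south) forces south = False.
Unit clause (¬fog) forces fog = False.
Every clause is now satisfied; teal is unconstrained.
A satisfying assignment: calm ↦ False, fog ↦ False, south ↦ False, teal ↦ True, hot ↦ True, cool ↦ False, cold ↦ True.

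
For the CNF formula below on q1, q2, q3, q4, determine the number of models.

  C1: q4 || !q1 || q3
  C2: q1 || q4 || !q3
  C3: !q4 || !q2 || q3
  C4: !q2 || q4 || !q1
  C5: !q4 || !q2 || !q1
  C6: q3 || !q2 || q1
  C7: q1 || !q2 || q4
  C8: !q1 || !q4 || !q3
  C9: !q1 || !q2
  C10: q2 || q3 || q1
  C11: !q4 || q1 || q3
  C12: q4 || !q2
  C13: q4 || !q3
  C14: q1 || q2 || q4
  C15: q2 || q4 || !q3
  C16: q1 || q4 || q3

3

There are 2^4 = 16 truth assignments over (q1, q2, q3, q4).
Split on q1. With q1 = true, the clauses containing q1 are satisfied and !q1 drops from the rest; 1 of the 2^3 = 8 assignments to the other variables satisfy what remains.
With q1 = false, by the same count on the reduced clause set, 2 assignments work.
(One model: q1=F, q2=F, q3=T, q4=T.)
Total: 1 + 2 = 3.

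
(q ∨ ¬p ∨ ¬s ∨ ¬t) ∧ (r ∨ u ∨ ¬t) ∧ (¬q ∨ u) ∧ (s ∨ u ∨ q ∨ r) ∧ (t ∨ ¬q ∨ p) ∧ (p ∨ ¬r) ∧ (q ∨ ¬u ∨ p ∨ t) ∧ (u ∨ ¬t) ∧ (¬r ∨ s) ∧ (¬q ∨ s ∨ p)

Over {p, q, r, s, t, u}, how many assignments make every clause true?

There are 2^6 = 64 truth assignments over (p, q, r, s, t, u).
Split on t. With t = True, the clauses containing t are satisfied and ¬t drops from the rest; 7 of the 2^5 = 32 assignments to the other variables satisfy what remains.
With t = False, by the same count on the reduced clause set, 9 assignments work.
(One model: p=F, q=F, r=F, s=F, t=T, u=T.)
Total: 7 + 9 = 16.

16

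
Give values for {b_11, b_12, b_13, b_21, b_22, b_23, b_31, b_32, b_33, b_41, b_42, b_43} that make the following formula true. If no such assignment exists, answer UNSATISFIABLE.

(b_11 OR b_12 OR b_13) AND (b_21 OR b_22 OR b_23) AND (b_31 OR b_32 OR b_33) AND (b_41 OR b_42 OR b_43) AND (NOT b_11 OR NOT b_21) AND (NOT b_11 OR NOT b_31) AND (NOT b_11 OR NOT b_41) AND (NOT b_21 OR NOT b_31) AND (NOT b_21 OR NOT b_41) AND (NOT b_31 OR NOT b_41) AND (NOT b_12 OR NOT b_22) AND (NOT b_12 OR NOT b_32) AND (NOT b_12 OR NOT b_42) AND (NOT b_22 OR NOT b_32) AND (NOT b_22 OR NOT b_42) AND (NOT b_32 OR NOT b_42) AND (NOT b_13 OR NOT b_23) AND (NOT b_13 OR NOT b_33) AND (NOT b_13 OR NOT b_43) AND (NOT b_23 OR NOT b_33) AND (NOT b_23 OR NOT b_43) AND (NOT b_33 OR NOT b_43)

Suppose b_11 = false.
Suppose b_12 = true.
From the singleton clause (NOT b_22), b_22 = false.
From the singleton clause (NOT b_32), b_32 = false.
From the singleton clause (NOT b_42), b_42 = false.
Suppose b_21 = true.
From the singleton clause (NOT b_31), b_31 = false.
From the singleton clause (b_33), b_33 = true.
From the singleton clause (NOT b_41), b_41 = false.
From the singleton clause (b_43), b_43 = true.
Now (NOT b_43) is unsatisfied and unit — conflict.
That branch fails; take b_21 = false instead.
From the singleton clause (b_23), b_23 = true.
From the singleton clause (NOT b_13), b_13 = false.
From the singleton clause (NOT b_33), b_33 = false.
From the singleton clause (b_31), b_31 = true.
From the singleton clause (NOT b_41), b_41 = false.
From the singleton clause (b_43), b_43 = true.
Now (NOT b_43) is unsatisfied and unit — conflict.
Both values of b_21 lead to a conflict.
That branch fails; take b_12 = false instead.
From the singleton clause (b_13), b_13 = true.
From the singleton clause (NOT b_23), b_23 = false.
From the singleton clause (NOT b_33), b_33 = false.
From the singleton clause (NOT b_43), b_43 = false.
Suppose b_21 = true.
From the singleton clause (NOT b_31), b_31 = false.
From the singleton clause (b_32), b_32 = true.
From the singleton clause (NOT b_41), b_41 = false.
From the singleton clause (b_42), b_42 = true.
Now (NOT b_42) is unsatisfied and unit — conflict.
That branch fails; take b_21 = false instead.
From the singleton clause (b_22), b_22 = true.
From the singleton clause (NOT b_32), b_32 = false.
From the singleton clause (b_31), b_31 = true.
From the singleton clause (NOT b_41), b_41 = false.
From the singleton clause (b_42), b_42 = true.
Now (NOT b_42) is unsatisfied and unit — conflict.
Both values of b_21 lead to a conflict.
Both values of b_12 lead to a conflict.
That branch fails; take b_11 = true instead.
From the singleton clause (NOT b_21), b_21 = false.
From the singleton clause (NOT b_31), b_31 = false.
From the singleton clause (NOT b_41), b_41 = false.
Suppose b_22 = true.
From the singleton clause (NOT b_12), b_12 = false.
From the singleton clause (NOT b_32), b_32 = false.
From the singleton clause (b_33), b_33 = true.
From the singleton clause (NOT b_42), b_42 = false.
From the singleton clause (b_43), b_43 = true.
Now (NOT b_43) is unsatisfied and unit — conflict.
That branch fails; take b_22 = false instead.
From the singleton clause (b_23), b_23 = true.
From the singleton clause (NOT b_13), b_13 = false.
From the singleton clause (NOT b_33), b_33 = false.
From the singleton clause (b_32), b_32 = true.
From the singleton clause (NOT b_12), b_12 = false.
From the singleton clause (NOT b_42), b_42 = false.
From the singleton clause (b_43), b_43 = true.
Now (NOT b_43) is unsatisfied and unit — conflict.
Both values of b_22 lead to a conflict.
Both values of b_11 lead to a conflict.

UNSATISFIABLE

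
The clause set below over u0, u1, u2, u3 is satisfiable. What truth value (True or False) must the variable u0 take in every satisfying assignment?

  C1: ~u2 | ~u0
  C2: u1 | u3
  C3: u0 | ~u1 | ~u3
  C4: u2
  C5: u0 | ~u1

False

Suppose u0 = 1.
From the singleton clause (~u2), u2 = 0.
Now (u2) is unsatisfied and unit — conflict.
So every satisfying assignment has u0 = False.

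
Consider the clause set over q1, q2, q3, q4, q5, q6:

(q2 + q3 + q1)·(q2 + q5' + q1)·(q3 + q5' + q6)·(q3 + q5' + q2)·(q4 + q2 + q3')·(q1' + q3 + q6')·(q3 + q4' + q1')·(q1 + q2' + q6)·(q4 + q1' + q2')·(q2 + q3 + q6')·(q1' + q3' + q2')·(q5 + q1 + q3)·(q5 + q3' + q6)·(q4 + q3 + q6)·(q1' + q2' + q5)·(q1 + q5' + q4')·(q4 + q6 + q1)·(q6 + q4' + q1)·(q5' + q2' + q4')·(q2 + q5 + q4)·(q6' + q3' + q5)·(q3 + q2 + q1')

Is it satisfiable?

Case q2 = 1:
Case q1 = 0:
From the singleton clause (q6), q6 = 1.
Case q5 = 1:
From the singleton clause (q4'), q4 = 0.
All clauses hold; q3 can take either value.
A satisfying assignment: q1 ↦ 0,  q2 ↦ 1,  q3 ↦ 1,  q4 ↦ 0,  q5 ↦ 1,  q6 ↦ 1.

Yes, satisfiable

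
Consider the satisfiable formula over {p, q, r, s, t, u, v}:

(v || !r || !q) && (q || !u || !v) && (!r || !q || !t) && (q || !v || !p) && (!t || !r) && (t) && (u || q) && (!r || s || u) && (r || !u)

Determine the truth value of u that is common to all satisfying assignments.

Suppose u = true.
From the singleton clause (t), t = true.
From the singleton clause (!r), r = false.
But (r) is also a unit clause — contradiction.
So every satisfying assignment has u = False.

False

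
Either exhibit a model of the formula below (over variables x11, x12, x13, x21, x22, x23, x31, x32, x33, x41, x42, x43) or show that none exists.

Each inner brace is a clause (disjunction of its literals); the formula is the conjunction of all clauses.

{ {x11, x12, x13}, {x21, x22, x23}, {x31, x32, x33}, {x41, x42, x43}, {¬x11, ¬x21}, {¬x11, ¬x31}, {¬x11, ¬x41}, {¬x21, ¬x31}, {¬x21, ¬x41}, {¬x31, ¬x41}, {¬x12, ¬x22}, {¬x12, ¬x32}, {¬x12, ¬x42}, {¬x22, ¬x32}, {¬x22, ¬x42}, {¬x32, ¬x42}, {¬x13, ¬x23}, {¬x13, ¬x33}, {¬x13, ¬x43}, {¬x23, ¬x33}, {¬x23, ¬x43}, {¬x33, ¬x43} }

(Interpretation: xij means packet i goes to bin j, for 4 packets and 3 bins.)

UNSATISFIABLE

Case x11 = False:
Case x12 = True:
From the singleton clause (¬x22), x22 = False.
From the singleton clause (¬x32), x32 = False.
From the singleton clause (¬x42), x42 = False.
Case x21 = True:
From the singleton clause (¬x31), x31 = False.
From the singleton clause (x33), x33 = True.
From the singleton clause (¬x41), x41 = False.
From the singleton clause (x43), x43 = True.
Now (¬x43) is unsatisfied and unit — conflict.
Backtrack on x21: now try x21 = False.
From the singleton clause (x23), x23 = True.
From the singleton clause (¬x13), x13 = False.
From the singleton clause (¬x33), x33 = False.
From the singleton clause (x31), x31 = True.
From the singleton clause (¬x41), x41 = False.
From the singleton clause (x43), x43 = True.
Now (¬x43) is unsatisfied and unit — conflict.
Either choice for x21 ends in contradiction.
Backtrack on x12: now try x12 = False.
From the singleton clause (x13), x13 = True.
From the singleton clause (¬x23), x23 = False.
From the singleton clause (¬x33), x33 = False.
From the singleton clause (¬x43), x43 = False.
Case x21 = True:
From the singleton clause (¬x31), x31 = False.
From the singleton clause (x32), x32 = True.
From the singleton clause (¬x41), x41 = False.
From the singleton clause (x42), x42 = True.
Now (¬x42) is unsatisfied and unit — conflict.
Backtrack on x21: now try x21 = False.
From the singleton clause (x22), x22 = True.
From the singleton clause (¬x32), x32 = False.
From the singleton clause (x31), x31 = True.
From the singleton clause (¬x41), x41 = False.
From the singleton clause (x42), x42 = True.
Now (¬x42) is unsatisfied and unit — conflict.
Either choice for x21 ends in contradiction.
Either choice for x12 ends in contradiction.
Backtrack on x11: now try x11 = True.
From the singleton clause (¬x21), x21 = False.
From the singleton clause (¬x31), x31 = False.
From the singleton clause (¬x41), x41 = False.
Case x22 = True:
From the singleton clause (¬x12), x12 = False.
From the singleton clause (¬x32), x32 = False.
From the singleton clause (x33), x33 = True.
From the singleton clause (¬x42), x42 = False.
From the singleton clause (x43), x43 = True.
Now (¬x43) is unsatisfied and unit — conflict.
Backtrack on x22: now try x22 = False.
From the singleton clause (x23), x23 = True.
From the singleton clause (¬x13), x13 = False.
From the singleton clause (¬x33), x33 = False.
From the singleton clause (x32), x32 = True.
From the singleton clause (¬x12), x12 = False.
From the singleton clause (¬x42), x42 = False.
From the singleton clause (x43), x43 = True.
Now (¬x43) is unsatisfied and unit — conflict.
Either choice for x22 ends in contradiction.
Either choice for x11 ends in contradiction.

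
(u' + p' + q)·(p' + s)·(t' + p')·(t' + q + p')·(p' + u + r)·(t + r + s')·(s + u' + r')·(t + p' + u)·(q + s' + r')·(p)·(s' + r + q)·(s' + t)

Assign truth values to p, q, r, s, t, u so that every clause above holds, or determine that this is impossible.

UNSATISFIABLE

(p) alone gives p = 1.
(s) alone gives s = 1.
(t') alone gives t = 0.
But (t) is also a unit clause — contradiction.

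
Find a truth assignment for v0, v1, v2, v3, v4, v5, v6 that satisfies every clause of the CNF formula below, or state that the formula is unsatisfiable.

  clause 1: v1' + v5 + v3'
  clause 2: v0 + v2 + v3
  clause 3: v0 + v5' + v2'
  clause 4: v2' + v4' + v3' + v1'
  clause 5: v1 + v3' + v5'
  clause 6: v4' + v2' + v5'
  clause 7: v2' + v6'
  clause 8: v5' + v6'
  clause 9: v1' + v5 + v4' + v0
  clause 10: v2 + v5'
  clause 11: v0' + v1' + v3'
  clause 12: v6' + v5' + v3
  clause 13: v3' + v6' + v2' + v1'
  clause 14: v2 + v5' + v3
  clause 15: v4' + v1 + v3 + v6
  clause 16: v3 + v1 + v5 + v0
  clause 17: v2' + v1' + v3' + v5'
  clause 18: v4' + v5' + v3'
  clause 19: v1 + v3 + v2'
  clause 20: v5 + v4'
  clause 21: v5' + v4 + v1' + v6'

Try v2 = 1.
From the singleton clause (v6'), v6 = 0.
Try v0 = 1.
Try v4 = 0.
Try v1 = 0.
From the singleton clause (v3), v3 = 1.
From the singleton clause (v5'), v5 = 0.
All clauses are satisfied.

v0=1,  v1=0,  v2=1,  v3=1,  v4=0,  v5=0,  v6=0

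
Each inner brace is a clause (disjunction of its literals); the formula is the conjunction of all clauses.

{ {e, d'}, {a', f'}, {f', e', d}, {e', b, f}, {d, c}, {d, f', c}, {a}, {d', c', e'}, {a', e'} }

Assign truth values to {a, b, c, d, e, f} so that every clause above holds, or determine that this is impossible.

a=1, b=1, c=1, d=0, e=0, f=0

Unit clause (a) forces a = 1.
Unit clause (f') forces f = 0.
Unit clause (e') forces e = 0.
Unit clause (d') forces d = 0.
Unit clause (c) forces c = 1.
Every clause is now satisfied; b is unconstrained.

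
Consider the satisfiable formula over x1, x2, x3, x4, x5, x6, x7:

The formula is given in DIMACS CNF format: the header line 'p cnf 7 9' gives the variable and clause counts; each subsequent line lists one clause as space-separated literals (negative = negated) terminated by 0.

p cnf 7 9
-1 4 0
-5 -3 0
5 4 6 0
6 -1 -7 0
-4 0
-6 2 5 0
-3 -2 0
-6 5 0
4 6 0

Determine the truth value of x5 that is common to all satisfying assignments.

Suppose x5 = False.
From the singleton clause (¬x4), x4 = False.
From the singleton clause (¬x1), x1 = False.
From the singleton clause (x6), x6 = True.
Now (¬x6) is unsatisfied and unit — conflict.
So every satisfying assignment has x5 = True.

True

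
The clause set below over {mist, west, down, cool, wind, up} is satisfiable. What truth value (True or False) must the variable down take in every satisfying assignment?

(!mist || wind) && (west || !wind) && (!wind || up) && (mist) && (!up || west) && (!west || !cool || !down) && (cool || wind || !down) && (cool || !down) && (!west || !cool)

Suppose down = true.
Unit clause (mist) forces mist = true.
Unit clause (wind) forces wind = true.
Unit clause (west) forces west = true.
Unit clause (up) forces up = true.
Unit clause (!cool) forces cool = false.
But (cool) is also a unit clause — contradiction.
So every satisfying assignment has down = False.

False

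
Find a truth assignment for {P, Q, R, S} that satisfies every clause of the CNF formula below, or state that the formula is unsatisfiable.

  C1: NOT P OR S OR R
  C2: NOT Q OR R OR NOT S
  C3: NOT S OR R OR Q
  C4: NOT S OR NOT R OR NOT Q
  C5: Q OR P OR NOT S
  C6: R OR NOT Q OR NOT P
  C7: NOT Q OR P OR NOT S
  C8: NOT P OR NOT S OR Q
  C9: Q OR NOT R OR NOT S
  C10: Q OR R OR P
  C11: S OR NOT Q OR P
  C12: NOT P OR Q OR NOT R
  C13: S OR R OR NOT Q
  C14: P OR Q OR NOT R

P=true; Q=true; R=true; S=false

Try P = true.
Try S = false.
Unit clause (R) forces R = true.
Unit clause (Q) forces Q = true.
All clauses are satisfied.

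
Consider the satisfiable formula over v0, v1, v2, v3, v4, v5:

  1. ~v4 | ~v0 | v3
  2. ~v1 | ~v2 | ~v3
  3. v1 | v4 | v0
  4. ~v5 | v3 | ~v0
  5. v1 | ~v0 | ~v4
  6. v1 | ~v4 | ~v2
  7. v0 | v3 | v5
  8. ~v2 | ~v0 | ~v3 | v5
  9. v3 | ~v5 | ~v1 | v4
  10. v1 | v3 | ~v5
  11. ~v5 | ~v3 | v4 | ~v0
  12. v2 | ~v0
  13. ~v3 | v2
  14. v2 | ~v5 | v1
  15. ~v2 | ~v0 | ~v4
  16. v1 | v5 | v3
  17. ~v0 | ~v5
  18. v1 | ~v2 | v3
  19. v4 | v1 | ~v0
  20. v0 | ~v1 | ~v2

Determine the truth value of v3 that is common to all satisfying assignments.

False

Suppose v3 = 1.
The clause (v2) is unit, so v2 = 1.
The clause (~v1) is unit, so v1 = 0.
The clause (~v4) is unit, so v4 = 0.
The clause (v0) is unit, so v0 = 1.
But (~v0) is also a unit clause — contradiction.
So every satisfying assignment has v3 = False.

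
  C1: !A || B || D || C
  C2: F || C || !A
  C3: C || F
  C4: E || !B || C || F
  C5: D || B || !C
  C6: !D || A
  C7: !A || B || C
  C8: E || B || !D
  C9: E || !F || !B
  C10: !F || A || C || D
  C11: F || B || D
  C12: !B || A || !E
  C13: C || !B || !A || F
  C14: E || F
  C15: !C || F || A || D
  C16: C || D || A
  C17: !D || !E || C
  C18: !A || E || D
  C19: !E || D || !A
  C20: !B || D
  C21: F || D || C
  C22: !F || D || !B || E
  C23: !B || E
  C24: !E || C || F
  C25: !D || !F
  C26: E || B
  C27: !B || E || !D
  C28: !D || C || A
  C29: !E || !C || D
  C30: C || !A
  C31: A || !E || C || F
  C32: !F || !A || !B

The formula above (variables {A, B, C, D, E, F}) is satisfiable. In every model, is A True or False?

Suppose A = false.
(!D) alone gives D = false.
(C) alone gives C = true.
(B) alone gives B = true.
Now (!B) is unsatisfied and unit — conflict.
So every satisfying assignment has A = True.

True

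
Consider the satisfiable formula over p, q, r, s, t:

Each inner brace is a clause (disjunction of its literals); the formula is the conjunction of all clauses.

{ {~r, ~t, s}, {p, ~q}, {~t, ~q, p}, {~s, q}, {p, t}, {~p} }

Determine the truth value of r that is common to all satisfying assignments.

Suppose r = 1.
From the singleton clause (~p), p = 0.
From the singleton clause (~q), q = 0.
From the singleton clause (~s), s = 0.
From the singleton clause (~t), t = 0.
But (t) is also a unit clause — contradiction.
So every satisfying assignment has r = False.

False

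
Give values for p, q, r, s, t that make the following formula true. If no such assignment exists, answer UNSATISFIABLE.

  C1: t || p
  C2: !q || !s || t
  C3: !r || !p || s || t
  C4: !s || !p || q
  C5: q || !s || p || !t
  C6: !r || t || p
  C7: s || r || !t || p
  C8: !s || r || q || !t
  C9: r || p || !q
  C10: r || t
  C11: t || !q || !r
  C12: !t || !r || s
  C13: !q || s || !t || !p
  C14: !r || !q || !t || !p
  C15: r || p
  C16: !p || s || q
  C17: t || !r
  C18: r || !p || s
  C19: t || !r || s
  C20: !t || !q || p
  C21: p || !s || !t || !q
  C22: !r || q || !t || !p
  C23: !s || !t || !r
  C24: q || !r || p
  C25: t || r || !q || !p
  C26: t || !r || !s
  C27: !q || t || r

p=true, q=true, r=false, s=true, t=true

Try t = true.
Try r = false.
The clause (p) is unit, so p = true.
The clause (s) is unit, so s = true.
The clause (q) is unit, so q = true.
This assignment satisfies each clause.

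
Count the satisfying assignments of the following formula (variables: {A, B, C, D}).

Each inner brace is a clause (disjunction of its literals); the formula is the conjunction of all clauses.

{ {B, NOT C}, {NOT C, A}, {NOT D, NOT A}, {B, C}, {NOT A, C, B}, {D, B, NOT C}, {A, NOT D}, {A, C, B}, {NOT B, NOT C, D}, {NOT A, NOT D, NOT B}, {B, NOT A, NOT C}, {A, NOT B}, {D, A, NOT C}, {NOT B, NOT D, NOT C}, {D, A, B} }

1

There are 2^4 = 16 truth assignments over (A, B, C, D).
Check each against the 15 clauses (columns in the order A, B, C, D):
  F F F F  ✗ fails (B OR C)
  F F F T  ✗ fails (B OR C)
  F F T F  ✗ fails (B OR NOT C)
  F F T T  ✗ fails (B OR NOT C)
  F T F F  ✗ fails (A OR NOT B)
  F T F T  ✗ fails (A OR NOT D)
  F T T F  ✗ fails (NOT C OR A)
  F T T T  ✗ fails (NOT C OR A)
  T F F F  ✗ fails (B OR C)
  T F F T  ✗ fails (NOT D OR NOT A)
  T F T F  ✗ fails (B OR NOT C)
  T F T T  ✗ fails (B OR NOT C)
  T T F F  ✓ satisfies all
  T T F T  ✗ fails (NOT D OR NOT A)
  T T T F  ✗ fails (NOT B OR NOT C OR D)
  T T T T  ✗ fails (NOT D OR NOT A)
1 of the 16 rows is a model.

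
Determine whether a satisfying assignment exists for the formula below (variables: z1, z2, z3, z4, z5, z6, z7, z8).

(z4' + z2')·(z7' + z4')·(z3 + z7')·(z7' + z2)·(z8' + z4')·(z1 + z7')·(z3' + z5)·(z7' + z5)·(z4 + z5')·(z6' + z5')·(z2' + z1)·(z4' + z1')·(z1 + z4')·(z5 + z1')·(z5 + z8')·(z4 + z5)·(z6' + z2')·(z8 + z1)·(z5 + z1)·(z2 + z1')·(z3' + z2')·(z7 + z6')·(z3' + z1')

No

Suppose z4 = 0.
Unit clause (z5') forces z5 = 0.
Now (z5) is unsatisfied and unit — conflict.
That branch fails; take z4 = 1 instead.
Unit clause (z2') forces z2 = 0.
Unit clause (z7') forces z7 = 0.
Unit clause (z8') forces z8 = 0.
Unit clause (z1') forces z1 = 0.
Now (z1) is unsatisfied and unit — conflict.
Both values of z4 lead to a conflict.
No assignment satisfies every clause.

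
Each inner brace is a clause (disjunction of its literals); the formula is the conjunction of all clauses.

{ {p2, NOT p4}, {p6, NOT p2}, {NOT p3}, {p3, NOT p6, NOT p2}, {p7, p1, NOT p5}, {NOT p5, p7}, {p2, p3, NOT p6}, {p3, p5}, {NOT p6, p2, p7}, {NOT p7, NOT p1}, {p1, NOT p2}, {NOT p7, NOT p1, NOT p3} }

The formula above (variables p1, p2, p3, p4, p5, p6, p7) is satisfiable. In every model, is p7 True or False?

True

Suppose p7 = false.
(NOT p3) alone gives p3 = false.
(NOT p5) alone gives p5 = false.
Now (p5) is unsatisfied and unit — conflict.
So every satisfying assignment has p7 = True.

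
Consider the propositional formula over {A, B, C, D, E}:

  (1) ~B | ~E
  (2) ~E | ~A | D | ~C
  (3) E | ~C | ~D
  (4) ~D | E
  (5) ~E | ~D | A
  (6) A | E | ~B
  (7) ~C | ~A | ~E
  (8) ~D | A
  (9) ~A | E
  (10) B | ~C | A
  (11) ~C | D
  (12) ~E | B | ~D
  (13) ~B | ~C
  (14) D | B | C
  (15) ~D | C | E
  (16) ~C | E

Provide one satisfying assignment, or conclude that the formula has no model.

UNSATISFIABLE

Branch on B: set B = 0.
Branch on D: set D = 0.
Unit clause (~C) forces C = 0.
But (C) is also a unit clause — contradiction.
That branch fails; take D = 1 instead.
Unit clause (E) forces E = 1.
But (~E) is also a unit clause — contradiction.
Both values of D lead to a conflict.
That branch fails; take B = 1 instead.
Unit clause (~E) forces E = 0.
Unit clause (~D) forces D = 0.
Unit clause (A) forces A = 1.
But (~A) is also a unit clause — contradiction.
Both values of B lead to a conflict.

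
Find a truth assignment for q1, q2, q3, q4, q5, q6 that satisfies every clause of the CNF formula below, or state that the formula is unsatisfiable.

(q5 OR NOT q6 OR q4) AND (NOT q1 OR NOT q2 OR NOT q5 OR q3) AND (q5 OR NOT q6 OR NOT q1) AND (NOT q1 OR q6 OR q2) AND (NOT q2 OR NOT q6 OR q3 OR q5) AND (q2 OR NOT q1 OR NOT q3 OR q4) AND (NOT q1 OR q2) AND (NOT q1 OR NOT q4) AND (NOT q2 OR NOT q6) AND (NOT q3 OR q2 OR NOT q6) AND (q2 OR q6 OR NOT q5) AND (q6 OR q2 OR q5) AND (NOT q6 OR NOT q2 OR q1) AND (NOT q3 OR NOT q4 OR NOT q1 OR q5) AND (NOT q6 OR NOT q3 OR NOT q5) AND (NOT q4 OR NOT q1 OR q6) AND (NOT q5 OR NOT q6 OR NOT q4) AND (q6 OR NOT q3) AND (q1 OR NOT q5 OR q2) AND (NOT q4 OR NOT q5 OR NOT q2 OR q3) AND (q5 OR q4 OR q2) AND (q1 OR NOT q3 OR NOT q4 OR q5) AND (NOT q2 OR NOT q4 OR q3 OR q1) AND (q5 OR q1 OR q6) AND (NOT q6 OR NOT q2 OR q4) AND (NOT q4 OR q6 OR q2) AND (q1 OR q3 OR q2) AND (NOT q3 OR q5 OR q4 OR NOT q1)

Suppose q1 = false.
Suppose q2 = true.
From the singleton clause (NOT q6), q6 = false.
From the singleton clause (NOT q3), q3 = false.
From the singleton clause (NOT q4), q4 = false.
From the singleton clause (q5), q5 = true.
This assignment satisfies each clause.

q1 ↦ false, q2 ↦ true, q3 ↦ false, q4 ↦ false, q5 ↦ true, q6 ↦ false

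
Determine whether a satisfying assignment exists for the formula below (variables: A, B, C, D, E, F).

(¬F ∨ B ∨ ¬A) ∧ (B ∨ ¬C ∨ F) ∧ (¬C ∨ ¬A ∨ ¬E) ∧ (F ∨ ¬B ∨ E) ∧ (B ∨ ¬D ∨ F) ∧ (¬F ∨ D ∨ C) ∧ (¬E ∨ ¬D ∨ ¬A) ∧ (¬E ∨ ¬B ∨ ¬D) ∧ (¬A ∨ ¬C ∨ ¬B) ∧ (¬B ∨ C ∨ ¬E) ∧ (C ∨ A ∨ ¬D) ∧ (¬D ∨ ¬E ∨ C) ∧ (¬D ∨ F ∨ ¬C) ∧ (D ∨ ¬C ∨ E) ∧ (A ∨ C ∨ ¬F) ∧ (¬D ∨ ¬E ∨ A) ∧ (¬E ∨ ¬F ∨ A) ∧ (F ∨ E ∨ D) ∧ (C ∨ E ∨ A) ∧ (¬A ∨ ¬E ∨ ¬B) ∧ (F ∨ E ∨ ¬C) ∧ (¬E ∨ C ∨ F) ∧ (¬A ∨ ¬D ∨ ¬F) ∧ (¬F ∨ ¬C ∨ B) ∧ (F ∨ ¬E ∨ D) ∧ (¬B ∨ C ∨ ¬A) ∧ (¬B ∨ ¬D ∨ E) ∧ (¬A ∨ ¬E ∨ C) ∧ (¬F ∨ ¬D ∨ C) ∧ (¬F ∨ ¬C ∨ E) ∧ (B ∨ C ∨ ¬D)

Suppose F = False.
Suppose B = True.
From the singleton clause (E), E = True.
From the singleton clause (¬D), D = False.
Now (D) is unsatisfied and unit — conflict.
That branch fails; take B = False instead.
From the singleton clause (¬C), C = False.
From the singleton clause (¬D), D = False.
From the singleton clause (E), E = True.
Now (¬E) is unsatisfied and unit — conflict.
Both values of B lead to a conflict.
That branch fails; take F = True instead.
Suppose B = True.
Suppose D = True.
From the singleton clause (¬E), E = False.
Now (E) is unsatisfied and unit — conflict.
That branch fails; take D = False instead.
From the singleton clause (C), C = True.
From the singleton clause (¬A), A = False.
From the singleton clause (E), E = True.
Now (¬E) is unsatisfied and unit — conflict.
Both values of D lead to a conflict.
That branch fails; take B = False instead.
From the singleton clause (¬A), A = False.
From the singleton clause (C), C = True.
Now (¬C) is unsatisfied and unit — conflict.
Both values of B lead to a conflict.
Both values of F lead to a conflict.
No assignment satisfies every clause.

No, unsatisfiable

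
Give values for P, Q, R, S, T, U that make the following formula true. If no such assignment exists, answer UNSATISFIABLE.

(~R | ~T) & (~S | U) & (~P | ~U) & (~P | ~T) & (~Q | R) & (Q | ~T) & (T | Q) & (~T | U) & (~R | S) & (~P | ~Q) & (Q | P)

Branch on R: set R = 1.
Unit clause (~T) forces T = 0.
Unit clause (Q) forces Q = 1.
Unit clause (S) forces S = 1.
Unit clause (U) forces U = 1.
Unit clause (~P) forces P = 0.
This assignment satisfies each clause.

P: 0, Q: 1, R: 1, S: 1, T: 0, U: 1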